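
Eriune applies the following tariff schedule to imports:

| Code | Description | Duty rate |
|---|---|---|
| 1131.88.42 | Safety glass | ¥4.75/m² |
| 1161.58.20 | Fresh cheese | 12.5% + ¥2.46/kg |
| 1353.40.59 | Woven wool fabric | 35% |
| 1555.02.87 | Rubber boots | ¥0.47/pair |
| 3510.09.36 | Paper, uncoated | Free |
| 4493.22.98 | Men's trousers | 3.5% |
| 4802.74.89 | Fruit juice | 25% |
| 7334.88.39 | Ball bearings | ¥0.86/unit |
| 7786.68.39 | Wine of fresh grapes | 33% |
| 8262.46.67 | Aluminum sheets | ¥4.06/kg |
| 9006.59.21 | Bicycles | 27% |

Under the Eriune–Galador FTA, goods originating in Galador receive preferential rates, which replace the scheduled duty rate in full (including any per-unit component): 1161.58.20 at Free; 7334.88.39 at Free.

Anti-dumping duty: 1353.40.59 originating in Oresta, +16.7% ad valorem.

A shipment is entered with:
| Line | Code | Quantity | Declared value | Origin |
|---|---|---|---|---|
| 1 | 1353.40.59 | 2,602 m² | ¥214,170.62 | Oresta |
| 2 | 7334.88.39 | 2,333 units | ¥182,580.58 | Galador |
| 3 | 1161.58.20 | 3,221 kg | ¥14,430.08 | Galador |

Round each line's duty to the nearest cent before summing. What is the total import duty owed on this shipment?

Line 1 (1353.40.59, Oresta, 2,602 m², ¥214,170.62):
Base rate for 1353.40.59 is 35%.
Additional duty on 1353.40.59 from Oresta: +16.7%. Applied ad valorem rate: 35% + 16.7% = 51.7%.
Duty = ¥214,170.62 × 51.7% = ¥110,726.21.
Line 2 (7334.88.39, Galador, 2,333 units, ¥182,580.58):
Base rate for 7334.88.39 is ¥0.86/unit.
Origin Galador qualifies under the Eriune–Galador agreement and 7334.88.39 is covered: preferential rate Free applies instead.
Duty = ¥182,580.58 × 0% = ¥0.00.
Line 3 (1161.58.20, Galador, 3,221 kg, ¥14,430.08):
Base rate for 1161.58.20 is 12.5% + ¥2.46/kg.
Origin Galador qualifies under the Eriune–Galador agreement and 1161.58.20 is covered: preferential rate Free applies instead.
Duty = ¥14,430.08 × 0% = ¥0.00.
Total = ¥110,726.21 + ¥0.00 + ¥0.00 = ¥110,726.21.

¥110,726.21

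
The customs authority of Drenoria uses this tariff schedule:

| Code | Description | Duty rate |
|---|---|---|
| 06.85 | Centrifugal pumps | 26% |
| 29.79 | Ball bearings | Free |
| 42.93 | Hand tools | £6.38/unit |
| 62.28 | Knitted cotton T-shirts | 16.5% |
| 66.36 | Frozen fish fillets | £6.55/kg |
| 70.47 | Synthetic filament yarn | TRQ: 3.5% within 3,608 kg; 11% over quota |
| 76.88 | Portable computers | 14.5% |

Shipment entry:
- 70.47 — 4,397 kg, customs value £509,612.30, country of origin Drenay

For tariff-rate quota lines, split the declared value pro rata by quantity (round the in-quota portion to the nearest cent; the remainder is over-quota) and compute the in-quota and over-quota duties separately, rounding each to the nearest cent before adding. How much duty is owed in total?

£24,694.81

Line 1 (70.47, Drenay, 4,397 kg, £509,612.30):
Code 70.47 is under a tariff-rate quota (threshold 3,608 kg). In-quota: 3,608 kg at 3.5%; over-quota: 789 kg at 11%.
Pro-rata value split: in-quota = £509,612.30 × 3,608/4,397 = £418,167.20; over-quota = £509,612.30 − £418,167.20 = £91,445.10.
In-quota duty = £418,167.20 × 3.5% = £14,635.85. Over-quota duty = £91,445.10 × 11% = £10,058.96.
Line duty = £14,635.85 + £10,058.96 = £24,694.81.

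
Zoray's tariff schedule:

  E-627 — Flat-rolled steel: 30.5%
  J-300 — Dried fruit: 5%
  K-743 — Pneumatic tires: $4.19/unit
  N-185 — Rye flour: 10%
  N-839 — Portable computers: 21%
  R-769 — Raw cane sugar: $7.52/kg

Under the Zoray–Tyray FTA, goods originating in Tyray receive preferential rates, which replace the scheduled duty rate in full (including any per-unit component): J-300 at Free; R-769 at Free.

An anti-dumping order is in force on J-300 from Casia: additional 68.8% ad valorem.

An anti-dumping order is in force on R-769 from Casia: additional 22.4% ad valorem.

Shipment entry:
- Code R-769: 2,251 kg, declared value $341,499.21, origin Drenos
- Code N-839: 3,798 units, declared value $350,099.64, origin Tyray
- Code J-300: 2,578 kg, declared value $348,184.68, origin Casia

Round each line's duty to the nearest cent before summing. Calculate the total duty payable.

$347,408.73

Line 1 (R-769, Drenos, 2,251 kg, $341,499.21):
Base rate for R-769 is $7.52/kg.
R-769 has an FTA preferential rate, but origin Drenos is not Tyray; base rate stands.
The additional-duty order on R-769 targets Casia, not Drenos; it does not apply.
Duty = 2,251 × $7.52 = $16,927.52.
Line 2 (N-839, Tyray, 3,798 units, $350,099.64):
Base rate for N-839 is 21%.
Origin Tyray is the FTA partner but N-839 is not on the preference list; base rate stands.
Duty = $350,099.64 × 21% = $73,520.92.
Line 3 (J-300, Casia, 2,578 kg, $348,184.68):
Base rate for J-300 is 5%.
J-300 has an FTA preferential rate, but origin Casia is not Tyray; base rate stands.
Additional duty on J-300 from Casia: +68.8%. Applied ad valorem rate: 5% + 68.8% = 73.8%.
Duty = $348,184.68 × 73.8% = $256,960.29.
Total = $16,927.52 + $73,520.92 + $256,960.29 = $347,408.73.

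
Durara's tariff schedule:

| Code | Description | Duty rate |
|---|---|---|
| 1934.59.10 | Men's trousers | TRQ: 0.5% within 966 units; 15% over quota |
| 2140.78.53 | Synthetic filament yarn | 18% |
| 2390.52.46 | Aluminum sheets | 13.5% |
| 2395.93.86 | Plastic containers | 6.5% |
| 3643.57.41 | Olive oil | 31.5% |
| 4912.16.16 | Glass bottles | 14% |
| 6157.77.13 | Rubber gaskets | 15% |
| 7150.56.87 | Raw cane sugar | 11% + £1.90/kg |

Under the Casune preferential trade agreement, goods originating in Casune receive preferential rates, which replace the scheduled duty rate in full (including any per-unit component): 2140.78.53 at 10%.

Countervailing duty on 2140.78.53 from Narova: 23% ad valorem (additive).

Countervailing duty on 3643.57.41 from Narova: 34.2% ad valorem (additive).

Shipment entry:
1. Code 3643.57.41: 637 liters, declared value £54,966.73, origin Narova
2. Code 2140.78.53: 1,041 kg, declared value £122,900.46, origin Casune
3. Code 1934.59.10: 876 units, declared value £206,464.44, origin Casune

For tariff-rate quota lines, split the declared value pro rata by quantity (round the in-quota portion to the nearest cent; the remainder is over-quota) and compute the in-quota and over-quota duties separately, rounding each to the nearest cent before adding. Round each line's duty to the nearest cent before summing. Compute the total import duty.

£49,435.51

Line 1 (3643.57.41, Narova, 637 liters, £54,966.73):
Base rate for 3643.57.41 is 31.5%.
Additional duty on 3643.57.41 from Narova: +34.2%. Applied ad valorem rate: 31.5% + 34.2% = 65.7%.
Duty = £54,966.73 × 65.7% = £36,113.14.
Line 2 (2140.78.53, Casune, 1,041 kg, £122,900.46):
Base rate for 2140.78.53 is 18%.
Origin Casune qualifies under the Durara–Casune agreement and 2140.78.53 is covered: preferential rate 10% applies instead.
The additional-duty order on 2140.78.53 targets Narova, not Casune; it does not apply.
Duty = £122,900.46 × 10% = £12,290.05.
Line 3 (1934.59.10, Casune, 876 units, £206,464.44):
Code 1934.59.10 is under a tariff-rate quota (threshold 966 units). Quantity 876 units is within the quota, so the in-quota rate 0.5% applies to the full value.
Duty = £206,464.44 × 0.5% = £1,032.32.
Total = £36,113.14 + £12,290.05 + £1,032.32 = £49,435.51.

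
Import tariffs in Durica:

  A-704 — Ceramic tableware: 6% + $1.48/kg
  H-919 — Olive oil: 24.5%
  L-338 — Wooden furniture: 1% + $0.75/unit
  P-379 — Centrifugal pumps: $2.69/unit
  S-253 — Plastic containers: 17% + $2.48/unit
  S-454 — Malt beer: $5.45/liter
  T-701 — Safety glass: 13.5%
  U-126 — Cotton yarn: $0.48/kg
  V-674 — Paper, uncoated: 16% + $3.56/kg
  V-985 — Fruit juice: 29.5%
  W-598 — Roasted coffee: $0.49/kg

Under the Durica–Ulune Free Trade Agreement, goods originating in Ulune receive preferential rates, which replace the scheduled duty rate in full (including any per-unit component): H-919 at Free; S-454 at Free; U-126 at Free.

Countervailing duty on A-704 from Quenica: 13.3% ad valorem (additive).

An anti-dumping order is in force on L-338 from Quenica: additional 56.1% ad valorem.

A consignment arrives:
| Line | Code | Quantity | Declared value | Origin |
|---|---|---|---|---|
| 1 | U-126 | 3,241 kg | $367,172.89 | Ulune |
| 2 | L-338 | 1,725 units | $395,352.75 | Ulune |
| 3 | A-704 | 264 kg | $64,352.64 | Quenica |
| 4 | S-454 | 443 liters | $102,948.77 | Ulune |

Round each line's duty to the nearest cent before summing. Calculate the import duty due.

Line 1 (U-126, Ulune, 3,241 kg, $367,172.89):
Base rate for U-126 is $0.48/kg.
Origin Ulune qualifies under the Durica–Ulune agreement and U-126 is covered: preferential rate Free applies instead.
Duty = $367,172.89 × 0% = $0.00.
Line 2 (L-338, Ulune, 1,725 units, $395,352.75):
Base rate for L-338 is 1% + $0.75/unit.
Origin Ulune is the FTA partner but L-338 is not on the preference list; base rate stands.
The additional-duty order on L-338 targets Quenica, not Ulune; it does not apply.
Duty = $395,352.75 × 1% + 1,725 × $0.75 = $5,247.28.
Line 3 (A-704, Quenica, 264 kg, $64,352.64):
Base rate for A-704 is 6% + $1.48/kg.
Additional duty on A-704 from Quenica: +13.3%. Applied ad valorem rate: 6% + 13.3% = 19.3%.
Duty = $64,352.64 × 19.3% + 264 × $1.48 = $12,810.78.
Line 4 (S-454, Ulune, 443 liters, $102,948.77):
Base rate for S-454 is $5.45/liter.
Origin Ulune qualifies under the Durica–Ulune agreement and S-454 is covered: preferential rate Free applies instead.
Duty = $102,948.77 × 0% = $0.00.
Total = $0.00 + $5,247.28 + $12,810.78 + $0.00 = $18,058.06.

$18,058.06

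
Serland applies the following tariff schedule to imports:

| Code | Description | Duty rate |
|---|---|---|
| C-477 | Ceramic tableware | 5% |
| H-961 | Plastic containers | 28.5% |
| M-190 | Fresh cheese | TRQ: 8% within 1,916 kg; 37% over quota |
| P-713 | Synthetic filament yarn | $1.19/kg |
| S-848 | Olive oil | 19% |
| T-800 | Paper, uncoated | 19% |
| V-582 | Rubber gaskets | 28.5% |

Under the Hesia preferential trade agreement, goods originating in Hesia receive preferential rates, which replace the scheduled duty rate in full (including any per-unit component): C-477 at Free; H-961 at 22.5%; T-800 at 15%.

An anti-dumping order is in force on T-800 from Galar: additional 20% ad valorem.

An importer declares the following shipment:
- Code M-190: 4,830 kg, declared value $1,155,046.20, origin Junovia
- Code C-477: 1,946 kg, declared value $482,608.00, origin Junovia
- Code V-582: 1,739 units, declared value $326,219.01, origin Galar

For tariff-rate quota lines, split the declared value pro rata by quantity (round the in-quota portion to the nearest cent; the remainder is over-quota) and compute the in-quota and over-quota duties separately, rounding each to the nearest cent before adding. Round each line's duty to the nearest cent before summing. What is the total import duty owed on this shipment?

Line 1 (M-190, Junovia, 4,830 kg, $1,155,046.20):
Code M-190 is under a tariff-rate quota (threshold 1,916 kg). In-quota: 1,916 kg at 8%; over-quota: 2,914 kg at 37%.
Pro-rata value split: in-quota = $1,155,046.20 × 1,916/4,830 = $458,192.24; over-quota = $1,155,046.20 − $458,192.24 = $696,853.96.
In-quota duty = $458,192.24 × 8% = $36,655.38. Over-quota duty = $696,853.96 × 37% = $257,835.97.
Line duty = $36,655.38 + $257,835.97 = $294,491.35.
Line 2 (C-477, Junovia, 1,946 kg, $482,608.00):
Base rate for C-477 is 5%.
C-477 has an FTA preferential rate, but origin Junovia is not Hesia; base rate stands.
Duty = $482,608.00 × 5% = $24,130.40.
Line 3 (V-582, Galar, 1,739 units, $326,219.01):
Base rate for V-582 is 28.5%.
Duty = $326,219.01 × 28.5% = $92,972.42.
Total = $294,491.35 + $24,130.40 + $92,972.42 = $411,594.17.

$411,594.17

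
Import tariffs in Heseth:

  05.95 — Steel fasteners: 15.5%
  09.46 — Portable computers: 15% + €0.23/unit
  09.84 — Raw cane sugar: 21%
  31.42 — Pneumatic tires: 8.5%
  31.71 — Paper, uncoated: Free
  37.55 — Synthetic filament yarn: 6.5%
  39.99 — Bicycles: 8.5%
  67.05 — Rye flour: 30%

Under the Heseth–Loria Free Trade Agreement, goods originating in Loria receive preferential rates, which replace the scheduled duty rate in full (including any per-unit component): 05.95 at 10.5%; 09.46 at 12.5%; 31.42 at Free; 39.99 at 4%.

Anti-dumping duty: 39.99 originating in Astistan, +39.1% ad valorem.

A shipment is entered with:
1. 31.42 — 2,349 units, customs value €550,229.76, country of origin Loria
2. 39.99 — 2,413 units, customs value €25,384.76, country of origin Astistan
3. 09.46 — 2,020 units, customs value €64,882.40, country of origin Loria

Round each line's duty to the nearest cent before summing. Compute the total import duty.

Line 1 (31.42, Loria, 2,349 units, €550,229.76):
Base rate for 31.42 is 8.5%.
Origin Loria qualifies under the Heseth–Loria agreement and 31.42 is covered: preferential rate Free applies instead.
Duty = €550,229.76 × 0% = €0.00.
Line 2 (39.99, Astistan, 2,413 units, €25,384.76):
Base rate for 39.99 is 8.5%.
39.99 has an FTA preferential rate, but origin Astistan is not Loria; base rate stands.
Additional duty on 39.99 from Astistan: +39.1%. Applied ad valorem rate: 8.5% + 39.1% = 47.6%.
Duty = €25,384.76 × 47.6% = €12,083.15.
Line 3 (09.46, Loria, 2,020 units, €64,882.40):
Base rate for 09.46 is 15% + €0.23/unit.
Origin Loria qualifies under the Heseth–Loria agreement and 09.46 is covered: preferential rate 12.5% applies instead.
Duty = €64,882.40 × 12.5% = €8,110.30.
Total = €0.00 + €12,083.15 + €8,110.30 = €20,193.45.

€20,193.45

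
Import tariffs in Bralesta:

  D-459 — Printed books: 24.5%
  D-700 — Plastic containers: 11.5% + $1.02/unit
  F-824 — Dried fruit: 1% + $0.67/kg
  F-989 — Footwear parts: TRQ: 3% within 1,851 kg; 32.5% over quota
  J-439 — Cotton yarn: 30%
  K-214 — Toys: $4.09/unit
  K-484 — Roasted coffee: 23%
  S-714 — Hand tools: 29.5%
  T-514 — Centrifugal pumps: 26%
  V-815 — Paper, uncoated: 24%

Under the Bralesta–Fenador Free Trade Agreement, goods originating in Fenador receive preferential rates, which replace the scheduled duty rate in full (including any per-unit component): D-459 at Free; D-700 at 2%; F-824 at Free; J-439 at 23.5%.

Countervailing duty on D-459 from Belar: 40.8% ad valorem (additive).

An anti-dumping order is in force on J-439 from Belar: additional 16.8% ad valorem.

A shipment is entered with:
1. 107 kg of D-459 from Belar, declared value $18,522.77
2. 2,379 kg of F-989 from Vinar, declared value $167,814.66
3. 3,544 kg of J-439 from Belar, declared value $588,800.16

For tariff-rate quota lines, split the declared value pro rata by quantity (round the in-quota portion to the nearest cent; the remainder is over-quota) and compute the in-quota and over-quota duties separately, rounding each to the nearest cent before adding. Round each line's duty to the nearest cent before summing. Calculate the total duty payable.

Line 1 (D-459, Belar, 107 kg, $18,522.77):
Base rate for D-459 is 24.5%.
D-459 has an FTA preferential rate, but origin Belar is not Fenador; base rate stands.
Additional duty on D-459 from Belar: +40.8%. Applied ad valorem rate: 24.5% + 40.8% = 65.3%.
Duty = $18,522.77 × 65.3% = $12,095.37.
Line 2 (F-989, Vinar, 2,379 kg, $167,814.66):
Code F-989 is under a tariff-rate quota (threshold 1,851 kg). In-quota: 1,851 kg at 3%; over-quota: 528 kg at 32.5%.
Pro-rata value split: in-quota = $167,814.66 × 1,851/2,379 = $130,569.54; over-quota = $167,814.66 − $130,569.54 = $37,245.12.
In-quota duty = $130,569.54 × 3% = $3,917.09. Over-quota duty = $37,245.12 × 32.5% = $12,104.66.
Line duty = $3,917.09 + $12,104.66 = $16,021.75.
Line 3 (J-439, Belar, 3,544 kg, $588,800.16):
Base rate for J-439 is 30%.
J-439 has an FTA preferential rate, but origin Belar is not Fenador; base rate stands.
Additional duty on J-439 from Belar: +16.8%. Applied ad valorem rate: 30% + 16.8% = 46.8%.
Duty = $588,800.16 × 46.8% = $275,558.47.
Total = $12,095.37 + $16,021.75 + $275,558.47 = $303,675.59.

$303,675.59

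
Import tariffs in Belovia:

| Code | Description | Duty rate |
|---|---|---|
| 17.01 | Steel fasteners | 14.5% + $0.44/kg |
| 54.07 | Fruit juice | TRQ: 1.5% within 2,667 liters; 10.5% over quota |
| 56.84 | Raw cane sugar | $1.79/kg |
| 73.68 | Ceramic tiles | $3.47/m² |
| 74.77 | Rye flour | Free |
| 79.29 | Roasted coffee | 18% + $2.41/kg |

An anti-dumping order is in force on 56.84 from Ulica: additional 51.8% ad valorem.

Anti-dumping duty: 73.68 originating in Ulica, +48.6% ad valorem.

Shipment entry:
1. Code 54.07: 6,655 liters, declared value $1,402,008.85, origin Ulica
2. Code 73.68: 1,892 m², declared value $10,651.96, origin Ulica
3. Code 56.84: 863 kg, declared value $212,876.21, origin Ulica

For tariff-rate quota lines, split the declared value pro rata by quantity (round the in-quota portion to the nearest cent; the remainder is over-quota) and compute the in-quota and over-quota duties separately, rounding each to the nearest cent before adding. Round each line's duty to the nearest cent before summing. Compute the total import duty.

$220,200.55

Line 1 (54.07, Ulica, 6,655 liters, $1,402,008.85):
Code 54.07 is under a tariff-rate quota (threshold 2,667 liters). In-quota: 2,667 liters at 1.5%; over-quota: 3,988 liters at 10.5%.
Pro-rata value split: in-quota = $1,402,008.85 × 2,667/6,655 = $561,856.89; over-quota = $1,402,008.85 − $561,856.89 = $840,151.96.
In-quota duty = $561,856.89 × 1.5% = $8,427.85. Over-quota duty = $840,151.96 × 10.5% = $88,215.96.
Line duty = $8,427.85 + $88,215.96 = $96,643.81.
Line 2 (73.68, Ulica, 1,892 m², $10,651.96):
Base rate for 73.68 is $3.47/m².
Additional duty on 73.68 from Ulica: +48.6% ad valorem. Applied ad valorem rate = 48.6%.
Duty = $10,651.96 × 48.6% + 1,892 × $3.47 = $11,742.09.
Line 3 (56.84, Ulica, 863 kg, $212,876.21):
Base rate for 56.84 is $1.79/kg.
Additional duty on 56.84 from Ulica: +51.8% ad valorem. Applied ad valorem rate = 51.8%.
Duty = $212,876.21 × 51.8% + 863 × $1.79 = $111,814.65.
Total = $96,643.81 + $11,742.09 + $111,814.65 = $220,200.55.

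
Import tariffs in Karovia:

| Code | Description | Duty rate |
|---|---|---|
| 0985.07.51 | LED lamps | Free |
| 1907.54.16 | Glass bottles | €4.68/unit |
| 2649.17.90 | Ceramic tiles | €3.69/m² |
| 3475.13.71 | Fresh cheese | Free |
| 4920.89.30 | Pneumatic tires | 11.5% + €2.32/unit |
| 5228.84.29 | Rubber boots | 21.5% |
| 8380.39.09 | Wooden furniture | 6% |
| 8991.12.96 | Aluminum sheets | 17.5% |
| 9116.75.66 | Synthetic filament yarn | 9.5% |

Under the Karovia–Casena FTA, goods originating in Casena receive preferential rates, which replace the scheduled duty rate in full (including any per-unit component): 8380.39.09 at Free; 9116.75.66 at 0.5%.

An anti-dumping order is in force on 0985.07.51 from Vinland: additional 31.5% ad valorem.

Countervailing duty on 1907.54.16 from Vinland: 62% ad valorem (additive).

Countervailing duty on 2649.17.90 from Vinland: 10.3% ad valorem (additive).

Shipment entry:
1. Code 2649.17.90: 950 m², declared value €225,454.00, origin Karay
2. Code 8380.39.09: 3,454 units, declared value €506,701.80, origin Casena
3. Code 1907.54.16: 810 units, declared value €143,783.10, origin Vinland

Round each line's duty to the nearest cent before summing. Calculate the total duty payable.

€96,441.82

Line 1 (2649.17.90, Karay, 950 m², €225,454.00):
Base rate for 2649.17.90 is €3.69/m².
The additional-duty order on 2649.17.90 targets Vinland, not Karay; it does not apply.
Duty = 950 × €3.69 = €3,505.50.
Line 2 (8380.39.09, Casena, 3,454 units, €506,701.80):
Base rate for 8380.39.09 is 6%.
Origin Casena qualifies under the Karovia–Casena agreement and 8380.39.09 is covered: preferential rate Free applies instead.
Duty = €506,701.80 × 0% = €0.00.
Line 3 (1907.54.16, Vinland, 810 units, €143,783.10):
Base rate for 1907.54.16 is €4.68/unit.
Additional duty on 1907.54.16 from Vinland: +62% ad valorem. Applied ad valorem rate = 62%.
Duty = €143,783.10 × 62% + 810 × €4.68 = €92,936.32.
Total = €3,505.50 + €0.00 + €92,936.32 = €96,441.82.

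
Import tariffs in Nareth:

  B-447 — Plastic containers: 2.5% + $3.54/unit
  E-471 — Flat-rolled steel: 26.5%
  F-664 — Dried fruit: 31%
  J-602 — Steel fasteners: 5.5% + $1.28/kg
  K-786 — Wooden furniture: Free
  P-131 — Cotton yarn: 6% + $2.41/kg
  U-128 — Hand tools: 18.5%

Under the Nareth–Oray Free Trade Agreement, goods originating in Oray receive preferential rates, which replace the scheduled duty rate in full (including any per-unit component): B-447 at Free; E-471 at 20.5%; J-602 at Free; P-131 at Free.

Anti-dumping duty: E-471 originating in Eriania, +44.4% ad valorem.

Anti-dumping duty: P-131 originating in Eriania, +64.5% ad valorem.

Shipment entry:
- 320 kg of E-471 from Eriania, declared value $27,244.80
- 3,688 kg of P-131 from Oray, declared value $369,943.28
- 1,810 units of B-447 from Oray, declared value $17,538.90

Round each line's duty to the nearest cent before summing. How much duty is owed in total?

$19,316.56

Line 1 (E-471, Eriania, 320 kg, $27,244.80):
Base rate for E-471 is 26.5%.
E-471 has an FTA preferential rate, but origin Eriania is not Oray; base rate stands.
Additional duty on E-471 from Eriania: +44.4%. Applied ad valorem rate: 26.5% + 44.4% = 70.9%.
Duty = $27,244.80 × 70.9% = $19,316.56.
Line 2 (P-131, Oray, 3,688 kg, $369,943.28):
Base rate for P-131 is 6% + $2.41/kg.
Origin Oray qualifies under the Nareth–Oray agreement and P-131 is covered: preferential rate Free applies instead.
The additional-duty order on P-131 targets Eriania, not Oray; it does not apply.
Duty = $369,943.28 × 0% = $0.00.
Line 3 (B-447, Oray, 1,810 units, $17,538.90):
Base rate for B-447 is 2.5% + $3.54/unit.
Origin Oray qualifies under the Nareth–Oray agreement and B-447 is covered: preferential rate Free applies instead.
Duty = $17,538.90 × 0% = $0.00.
Total = $19,316.56 + $0.00 + $0.00 = $19,316.56.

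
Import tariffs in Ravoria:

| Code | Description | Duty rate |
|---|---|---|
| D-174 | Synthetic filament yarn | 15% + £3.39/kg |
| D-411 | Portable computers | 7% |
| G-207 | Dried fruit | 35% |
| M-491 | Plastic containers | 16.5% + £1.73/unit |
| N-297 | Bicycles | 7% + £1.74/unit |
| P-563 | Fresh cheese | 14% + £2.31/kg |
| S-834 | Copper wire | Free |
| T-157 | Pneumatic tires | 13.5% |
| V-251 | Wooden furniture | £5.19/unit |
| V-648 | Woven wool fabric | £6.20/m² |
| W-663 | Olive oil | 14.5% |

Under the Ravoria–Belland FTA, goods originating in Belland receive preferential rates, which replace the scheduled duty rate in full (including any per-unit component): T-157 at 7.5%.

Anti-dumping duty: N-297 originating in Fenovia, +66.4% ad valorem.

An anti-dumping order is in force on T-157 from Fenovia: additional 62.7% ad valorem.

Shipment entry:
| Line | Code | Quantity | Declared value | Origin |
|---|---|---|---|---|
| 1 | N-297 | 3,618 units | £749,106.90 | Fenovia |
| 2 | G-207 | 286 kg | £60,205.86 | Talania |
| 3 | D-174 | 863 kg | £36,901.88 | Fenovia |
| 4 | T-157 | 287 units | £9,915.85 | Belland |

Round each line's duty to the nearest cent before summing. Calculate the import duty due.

Line 1 (N-297, Fenovia, 3,618 units, £749,106.90):
Base rate for N-297 is 7% + £1.74/unit.
Additional duty on N-297 from Fenovia: +66.4%. Applied ad valorem rate: 7% + 66.4% = 73.4%.
Duty = £749,106.90 × 73.4% + 3,618 × £1.74 = £556,139.78.
Line 2 (G-207, Talania, 286 kg, £60,205.86):
Base rate for G-207 is 35%.
Duty = £60,205.86 × 35% = £21,072.05.
Line 3 (D-174, Fenovia, 863 kg, £36,901.88):
Base rate for D-174 is 15% + £3.39/kg.
Duty = £36,901.88 × 15% + 863 × £3.39 = £8,460.85.
Line 4 (T-157, Belland, 287 units, £9,915.85):
Base rate for T-157 is 13.5%.
Origin Belland qualifies under the Ravoria–Belland agreement and T-157 is covered: preferential rate 7.5% applies instead.
The additional-duty order on T-157 targets Fenovia, not Belland; it does not apply.
Duty = £9,915.85 × 7.5% = £743.69.
Total = £556,139.78 + £21,072.05 + £8,460.85 + £743.69 = £586,416.37.

£586,416.37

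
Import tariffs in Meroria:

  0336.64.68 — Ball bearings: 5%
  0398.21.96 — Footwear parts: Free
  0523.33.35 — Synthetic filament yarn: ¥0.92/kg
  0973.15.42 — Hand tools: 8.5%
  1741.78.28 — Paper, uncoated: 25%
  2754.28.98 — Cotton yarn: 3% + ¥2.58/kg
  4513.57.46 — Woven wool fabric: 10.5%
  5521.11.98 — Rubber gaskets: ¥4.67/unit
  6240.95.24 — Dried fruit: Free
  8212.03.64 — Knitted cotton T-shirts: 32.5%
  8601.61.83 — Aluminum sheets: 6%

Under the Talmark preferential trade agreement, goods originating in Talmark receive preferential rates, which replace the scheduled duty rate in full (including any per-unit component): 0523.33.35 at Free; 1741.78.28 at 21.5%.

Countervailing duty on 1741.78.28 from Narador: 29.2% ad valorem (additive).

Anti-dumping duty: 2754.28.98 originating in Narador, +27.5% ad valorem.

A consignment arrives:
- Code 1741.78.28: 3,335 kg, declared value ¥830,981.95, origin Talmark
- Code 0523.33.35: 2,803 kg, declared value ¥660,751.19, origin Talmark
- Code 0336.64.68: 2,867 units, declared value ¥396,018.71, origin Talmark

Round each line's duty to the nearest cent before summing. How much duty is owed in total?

Line 1 (1741.78.28, Talmark, 3,335 kg, ¥830,981.95):
Base rate for 1741.78.28 is 25%.
Origin Talmark qualifies under the Meroria–Talmark agreement and 1741.78.28 is covered: preferential rate 21.5% applies instead.
The additional-duty order on 1741.78.28 targets Narador, not Talmark; it does not apply.
Duty = ¥830,981.95 × 21.5% = ¥178,661.12.
Line 2 (0523.33.35, Talmark, 2,803 kg, ¥660,751.19):
Base rate for 0523.33.35 is ¥0.92/kg.
Origin Talmark qualifies under the Meroria–Talmark agreement and 0523.33.35 is covered: preferential rate Free applies instead.
Duty = ¥660,751.19 × 0% = ¥0.00.
Line 3 (0336.64.68, Talmark, 2,867 units, ¥396,018.71):
Base rate for 0336.64.68 is 5%.
Origin Talmark is the FTA partner but 0336.64.68 is not on the preference list; base rate stands.
Duty = ¥396,018.71 × 5% = ¥19,800.94.
Total = ¥178,661.12 + ¥0.00 + ¥19,800.94 = ¥198,462.06.

¥198,462.06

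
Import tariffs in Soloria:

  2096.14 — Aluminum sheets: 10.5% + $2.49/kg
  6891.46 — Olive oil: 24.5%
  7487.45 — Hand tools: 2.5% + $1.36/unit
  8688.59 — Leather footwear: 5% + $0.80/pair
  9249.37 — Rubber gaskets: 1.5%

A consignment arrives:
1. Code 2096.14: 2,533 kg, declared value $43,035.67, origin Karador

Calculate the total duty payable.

$10,825.92

Line 1 (2096.14, Karador, 2,533 kg, $43,035.67):
Base rate for 2096.14 is 10.5% + $2.49/kg.
Duty = $43,035.67 × 10.5% + 2,533 × $2.49 = $10,825.92.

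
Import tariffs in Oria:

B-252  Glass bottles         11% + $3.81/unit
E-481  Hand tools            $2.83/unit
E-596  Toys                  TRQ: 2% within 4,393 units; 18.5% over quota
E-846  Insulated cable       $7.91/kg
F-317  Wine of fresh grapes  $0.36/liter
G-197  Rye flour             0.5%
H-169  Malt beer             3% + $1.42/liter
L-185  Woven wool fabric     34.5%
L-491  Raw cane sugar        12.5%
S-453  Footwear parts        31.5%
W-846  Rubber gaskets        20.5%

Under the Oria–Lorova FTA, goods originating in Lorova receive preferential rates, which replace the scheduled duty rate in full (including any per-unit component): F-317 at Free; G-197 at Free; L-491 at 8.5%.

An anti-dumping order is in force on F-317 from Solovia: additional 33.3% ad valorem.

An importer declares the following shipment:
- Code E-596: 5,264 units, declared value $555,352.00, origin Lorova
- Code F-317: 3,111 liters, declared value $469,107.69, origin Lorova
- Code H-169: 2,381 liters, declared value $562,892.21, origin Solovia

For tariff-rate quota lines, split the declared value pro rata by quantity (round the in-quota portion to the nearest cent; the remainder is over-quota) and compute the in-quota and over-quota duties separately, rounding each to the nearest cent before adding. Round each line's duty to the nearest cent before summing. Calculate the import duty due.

Line 1 (E-596, Lorova, 5,264 units, $555,352.00):
Code E-596 is under a tariff-rate quota (threshold 4,393 units). In-quota: 4,393 units at 2%; over-quota: 871 units at 18.5%.
Pro-rata value split: in-quota = $555,352.00 × 4,393/5,264 = $463,461.50; over-quota = $555,352.00 − $463,461.50 = $91,890.50.
In-quota duty = $463,461.50 × 2% = $9,269.23. Over-quota duty = $91,890.50 × 18.5% = $16,999.74.
Line duty = $9,269.23 + $16,999.74 = $26,268.97.
Line 2 (F-317, Lorova, 3,111 liters, $469,107.69):
Base rate for F-317 is $0.36/liter.
Origin Lorova qualifies under the Oria–Lorova agreement and F-317 is covered: preferential rate Free applies instead.
The additional-duty order on F-317 targets Solovia, not Lorova; it does not apply.
Duty = $469,107.69 × 0% = $0.00.
Line 3 (H-169, Solovia, 2,381 liters, $562,892.21):
Base rate for H-169 is 3% + $1.42/liter.
Duty = $562,892.21 × 3% + 2,381 × $1.42 = $20,267.79.
Total = $26,268.97 + $0.00 + $20,267.79 = $46,536.76.

$46,536.76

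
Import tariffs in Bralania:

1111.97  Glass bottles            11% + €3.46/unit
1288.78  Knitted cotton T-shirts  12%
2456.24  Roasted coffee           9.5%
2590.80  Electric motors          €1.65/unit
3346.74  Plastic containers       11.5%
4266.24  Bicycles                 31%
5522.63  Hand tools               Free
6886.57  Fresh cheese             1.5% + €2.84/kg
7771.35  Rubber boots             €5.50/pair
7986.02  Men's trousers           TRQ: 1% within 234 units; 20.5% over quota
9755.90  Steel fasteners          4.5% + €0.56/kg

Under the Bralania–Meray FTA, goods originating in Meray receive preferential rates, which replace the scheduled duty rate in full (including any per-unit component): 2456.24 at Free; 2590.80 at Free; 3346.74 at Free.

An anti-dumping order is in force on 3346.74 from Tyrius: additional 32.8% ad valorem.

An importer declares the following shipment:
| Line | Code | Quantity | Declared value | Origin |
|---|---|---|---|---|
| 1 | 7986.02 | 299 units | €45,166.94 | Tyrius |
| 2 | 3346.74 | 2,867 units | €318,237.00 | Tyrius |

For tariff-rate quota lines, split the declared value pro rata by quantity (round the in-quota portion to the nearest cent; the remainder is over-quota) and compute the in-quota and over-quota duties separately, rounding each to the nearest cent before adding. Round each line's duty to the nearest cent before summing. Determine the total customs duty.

Line 1 (7986.02, Tyrius, 299 units, €45,166.94):
Code 7986.02 is under a tariff-rate quota (threshold 234 units). In-quota: 234 units at 1%; over-quota: 65 units at 20.5%.
Pro-rata value split: in-quota = €45,166.94 × 234/299 = €35,348.04; over-quota = €45,166.94 − €35,348.04 = €9,818.90.
In-quota duty = €35,348.04 × 1% = €353.48. Over-quota duty = €9,818.90 × 20.5% = €2,012.87.
Line duty = €353.48 + €2,012.87 = €2,366.35.
Line 2 (3346.74, Tyrius, 2,867 units, €318,237.00):
Base rate for 3346.74 is 11.5%.
3346.74 has an FTA preferential rate, but origin Tyrius is not Meray; base rate stands.
Additional duty on 3346.74 from Tyrius: +32.8%. Applied ad valorem rate: 11.5% + 32.8% = 44.3%.
Duty = €318,237.00 × 44.3% = €140,978.99.
Total = €2,366.35 + €140,978.99 = €143,345.34.

€143,345.34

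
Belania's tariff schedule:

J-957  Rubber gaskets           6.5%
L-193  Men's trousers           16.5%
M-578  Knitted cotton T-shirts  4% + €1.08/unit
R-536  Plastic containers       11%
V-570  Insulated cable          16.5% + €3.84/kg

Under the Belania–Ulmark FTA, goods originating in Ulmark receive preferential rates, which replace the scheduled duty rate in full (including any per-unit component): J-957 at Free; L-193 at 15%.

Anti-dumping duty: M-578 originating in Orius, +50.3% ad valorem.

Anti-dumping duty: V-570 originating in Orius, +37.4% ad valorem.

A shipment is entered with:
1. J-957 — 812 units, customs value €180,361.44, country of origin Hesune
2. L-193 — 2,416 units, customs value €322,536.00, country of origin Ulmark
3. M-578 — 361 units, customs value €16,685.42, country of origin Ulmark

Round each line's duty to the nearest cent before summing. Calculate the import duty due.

Line 1 (J-957, Hesune, 812 units, €180,361.44):
Base rate for J-957 is 6.5%.
J-957 has an FTA preferential rate, but origin Hesune is not Ulmark; base rate stands.
Duty = €180,361.44 × 6.5% = €11,723.49.
Line 2 (L-193, Ulmark, 2,416 units, €322,536.00):
Base rate for L-193 is 16.5%.
Origin Ulmark qualifies under the Belania–Ulmark agreement and L-193 is covered: preferential rate 15% applies instead.
Duty = €322,536.00 × 15% = €48,380.40.
Line 3 (M-578, Ulmark, 361 units, €16,685.42):
Base rate for M-578 is 4% + €1.08/unit.
Origin Ulmark is the FTA partner but M-578 is not on the preference list; base rate stands.
The additional-duty order on M-578 targets Orius, not Ulmark; it does not apply.
Duty = €16,685.42 × 4% + 361 × €1.08 = €1,057.30.
Total = €11,723.49 + €48,380.40 + €1,057.30 = €61,161.19.

€61,161.19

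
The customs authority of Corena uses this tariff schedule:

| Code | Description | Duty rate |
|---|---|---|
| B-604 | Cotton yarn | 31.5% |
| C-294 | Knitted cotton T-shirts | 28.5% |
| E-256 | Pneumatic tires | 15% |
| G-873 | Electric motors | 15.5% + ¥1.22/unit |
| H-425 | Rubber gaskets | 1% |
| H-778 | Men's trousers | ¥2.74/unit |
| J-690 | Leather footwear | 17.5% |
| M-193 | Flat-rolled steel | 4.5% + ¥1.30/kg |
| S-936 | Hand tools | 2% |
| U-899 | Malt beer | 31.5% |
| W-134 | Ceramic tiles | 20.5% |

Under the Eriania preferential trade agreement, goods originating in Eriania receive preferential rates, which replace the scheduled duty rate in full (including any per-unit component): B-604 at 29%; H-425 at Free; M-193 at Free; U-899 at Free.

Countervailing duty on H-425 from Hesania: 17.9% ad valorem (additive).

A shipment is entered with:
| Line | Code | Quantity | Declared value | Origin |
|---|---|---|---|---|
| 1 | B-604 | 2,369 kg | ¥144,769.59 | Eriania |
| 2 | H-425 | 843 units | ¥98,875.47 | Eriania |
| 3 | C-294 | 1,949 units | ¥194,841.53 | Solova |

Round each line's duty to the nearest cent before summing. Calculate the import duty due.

Line 1 (B-604, Eriania, 2,369 kg, ¥144,769.59):
Base rate for B-604 is 31.5%.
Origin Eriania qualifies under the Corena–Eriania agreement and B-604 is covered: preferential rate 29% applies instead.
Duty = ¥144,769.59 × 29% = ¥41,983.18.
Line 2 (H-425, Eriania, 843 units, ¥98,875.47):
Base rate for H-425 is 1%.
Origin Eriania qualifies under the Corena–Eriania agreement and H-425 is covered: preferential rate Free applies instead.
The additional-duty order on H-425 targets Hesania, not Eriania; it does not apply.
Duty = ¥98,875.47 × 0% = ¥0.00.
Line 3 (C-294, Solova, 1,949 units, ¥194,841.53):
Base rate for C-294 is 28.5%.
Duty = ¥194,841.53 × 28.5% = ¥55,529.84.
Total = ¥41,983.18 + ¥0.00 + ¥55,529.84 = ¥97,513.02.

¥97,513.02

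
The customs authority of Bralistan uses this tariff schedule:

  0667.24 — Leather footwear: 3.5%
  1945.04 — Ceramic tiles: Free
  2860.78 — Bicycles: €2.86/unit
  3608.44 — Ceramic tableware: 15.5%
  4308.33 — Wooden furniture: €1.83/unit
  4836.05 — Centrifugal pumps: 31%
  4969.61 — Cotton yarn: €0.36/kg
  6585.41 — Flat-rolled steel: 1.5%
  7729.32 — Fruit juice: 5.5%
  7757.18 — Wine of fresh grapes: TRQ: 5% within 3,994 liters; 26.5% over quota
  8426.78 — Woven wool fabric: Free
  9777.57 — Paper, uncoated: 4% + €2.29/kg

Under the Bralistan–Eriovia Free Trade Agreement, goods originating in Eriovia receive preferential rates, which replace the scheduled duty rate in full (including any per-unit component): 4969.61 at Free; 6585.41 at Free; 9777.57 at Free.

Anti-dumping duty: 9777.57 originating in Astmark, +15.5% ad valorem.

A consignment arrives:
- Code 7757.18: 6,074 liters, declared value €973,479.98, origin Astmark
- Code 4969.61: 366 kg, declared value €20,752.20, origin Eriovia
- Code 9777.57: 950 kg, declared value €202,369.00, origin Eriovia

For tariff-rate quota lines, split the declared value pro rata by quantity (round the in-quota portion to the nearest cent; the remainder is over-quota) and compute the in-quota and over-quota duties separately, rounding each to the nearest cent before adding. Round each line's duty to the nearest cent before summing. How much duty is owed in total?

Line 1 (7757.18, Astmark, 6,074 liters, €973,479.98):
Code 7757.18 is under a tariff-rate quota (threshold 3,994 liters). In-quota: 3,994 liters at 5%; over-quota: 2,080 liters at 26.5%.
Pro-rata value split: in-quota = €973,479.98 × 3,994/6,074 = €640,118.38; over-quota = €973,479.98 − €640,118.38 = €333,361.60.
In-quota duty = €640,118.38 × 5% = €32,005.92. Over-quota duty = €333,361.60 × 26.5% = €88,340.82.
Line duty = €32,005.92 + €88,340.82 = €120,346.74.
Line 2 (4969.61, Eriovia, 366 kg, €20,752.20):
Base rate for 4969.61 is €0.36/kg.
Origin Eriovia qualifies under the Bralistan–Eriovia agreement and 4969.61 is covered: preferential rate Free applies instead.
Duty = €20,752.20 × 0% = €0.00.
Line 3 (9777.57, Eriovia, 950 kg, €202,369.00):
Base rate for 9777.57 is 4% + €2.29/kg.
Origin Eriovia qualifies under the Bralistan–Eriovia agreement and 9777.57 is covered: preferential rate Free applies instead.
The additional-duty order on 9777.57 targets Astmark, not Eriovia; it does not apply.
Duty = €202,369.00 × 0% = €0.00.
Total = €120,346.74 + €0.00 + €0.00 = €120,346.74.

€120,346.74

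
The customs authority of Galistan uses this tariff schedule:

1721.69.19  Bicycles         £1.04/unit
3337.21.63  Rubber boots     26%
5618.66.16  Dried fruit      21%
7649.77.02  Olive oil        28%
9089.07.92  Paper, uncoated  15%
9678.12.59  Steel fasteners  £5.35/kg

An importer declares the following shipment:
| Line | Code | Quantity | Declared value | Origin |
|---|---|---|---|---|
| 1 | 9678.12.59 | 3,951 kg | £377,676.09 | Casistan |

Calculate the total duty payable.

Line 1 (9678.12.59, Casistan, 3,951 kg, £377,676.09):
Base rate for 9678.12.59 is £5.35/kg.
Duty = 3,951 × £5.35 = £21,137.85.

£21,137.85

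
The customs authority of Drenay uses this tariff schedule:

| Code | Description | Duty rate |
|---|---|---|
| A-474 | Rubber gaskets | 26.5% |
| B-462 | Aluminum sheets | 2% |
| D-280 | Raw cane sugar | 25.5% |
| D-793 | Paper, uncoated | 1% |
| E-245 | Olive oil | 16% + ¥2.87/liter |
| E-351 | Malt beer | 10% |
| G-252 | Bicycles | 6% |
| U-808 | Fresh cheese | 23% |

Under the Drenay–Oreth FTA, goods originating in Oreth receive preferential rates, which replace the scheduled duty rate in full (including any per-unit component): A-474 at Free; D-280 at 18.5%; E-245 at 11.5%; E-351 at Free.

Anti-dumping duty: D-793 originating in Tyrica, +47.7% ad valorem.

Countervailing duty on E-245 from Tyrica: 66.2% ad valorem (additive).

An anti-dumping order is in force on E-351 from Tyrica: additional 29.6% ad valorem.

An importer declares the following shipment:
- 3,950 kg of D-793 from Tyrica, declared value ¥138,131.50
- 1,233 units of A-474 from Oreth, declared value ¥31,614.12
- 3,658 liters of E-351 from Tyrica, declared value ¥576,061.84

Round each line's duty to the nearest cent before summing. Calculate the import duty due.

Line 1 (D-793, Tyrica, 3,950 kg, ¥138,131.50):
Base rate for D-793 is 1%.
Additional duty on D-793 from Tyrica: +47.7%. Applied ad valorem rate: 1% + 47.7% = 48.7%.
Duty = ¥138,131.50 × 48.7% = ¥67,270.04.
Line 2 (A-474, Oreth, 1,233 units, ¥31,614.12):
Base rate for A-474 is 26.5%.
Origin Oreth qualifies under the Drenay–Oreth agreement and A-474 is covered: preferential rate Free applies instead.
Duty = ¥31,614.12 × 0% = ¥0.00.
Line 3 (E-351, Tyrica, 3,658 liters, ¥576,061.84):
Base rate for E-351 is 10%.
E-351 has an FTA preferential rate, but origin Tyrica is not Oreth; base rate stands.
Additional duty on E-351 from Tyrica: +29.6%. Applied ad valorem rate: 10% + 29.6% = 39.6%.
Duty = ¥576,061.84 × 39.6% = ¥228,120.49.
Total = ¥67,270.04 + ¥0.00 + ¥228,120.49 = ¥295,390.53.

¥295,390.53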